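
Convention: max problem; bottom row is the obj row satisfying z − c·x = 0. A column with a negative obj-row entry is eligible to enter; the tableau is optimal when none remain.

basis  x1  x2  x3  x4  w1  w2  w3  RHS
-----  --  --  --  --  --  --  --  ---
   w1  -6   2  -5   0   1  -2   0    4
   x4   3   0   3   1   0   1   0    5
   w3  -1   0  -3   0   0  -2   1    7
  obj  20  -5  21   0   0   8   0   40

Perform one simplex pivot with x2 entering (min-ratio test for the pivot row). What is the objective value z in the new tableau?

50

Ratio test on column x2 — row 1: 4/2 = 2; row 2: entry 0 ≤ 0; row 3: entry 0 ≤ 0. Minimum is 2 at row 1 (w1 leaves); pivot element 2.
Pivot on row 1; the obj-row RHS becomes 40 − (-5)·2 = 50.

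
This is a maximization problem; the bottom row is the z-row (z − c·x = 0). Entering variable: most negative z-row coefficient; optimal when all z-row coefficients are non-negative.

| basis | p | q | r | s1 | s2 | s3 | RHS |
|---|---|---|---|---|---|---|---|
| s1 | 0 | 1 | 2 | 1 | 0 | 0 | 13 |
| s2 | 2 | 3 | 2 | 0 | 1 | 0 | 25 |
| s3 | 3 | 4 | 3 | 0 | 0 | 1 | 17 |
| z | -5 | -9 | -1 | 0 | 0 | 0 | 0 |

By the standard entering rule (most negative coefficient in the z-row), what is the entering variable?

Negative z-row entries: p: -5, q: -9, r: -1.
The most negative is -9 in column q, so q enters.

q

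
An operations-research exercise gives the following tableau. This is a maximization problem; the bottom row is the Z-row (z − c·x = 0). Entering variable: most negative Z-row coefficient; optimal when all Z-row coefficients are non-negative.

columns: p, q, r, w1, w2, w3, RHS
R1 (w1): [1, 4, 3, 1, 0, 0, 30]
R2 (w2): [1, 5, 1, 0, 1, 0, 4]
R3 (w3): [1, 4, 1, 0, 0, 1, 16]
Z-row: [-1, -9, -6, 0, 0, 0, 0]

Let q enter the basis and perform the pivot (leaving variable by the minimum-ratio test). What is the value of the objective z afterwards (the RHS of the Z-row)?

36/5

Ratio test on column q — row 1: 30/4 = 15/2; row 2: 4/5 = 4/5; row 3: 16/4 = 4. Minimum is 4/5 at row 2 (w2 leaves); pivot element 5.
Pivot on row 2; the Z-row RHS becomes 0 − (-9)·(4/5) = 36/5.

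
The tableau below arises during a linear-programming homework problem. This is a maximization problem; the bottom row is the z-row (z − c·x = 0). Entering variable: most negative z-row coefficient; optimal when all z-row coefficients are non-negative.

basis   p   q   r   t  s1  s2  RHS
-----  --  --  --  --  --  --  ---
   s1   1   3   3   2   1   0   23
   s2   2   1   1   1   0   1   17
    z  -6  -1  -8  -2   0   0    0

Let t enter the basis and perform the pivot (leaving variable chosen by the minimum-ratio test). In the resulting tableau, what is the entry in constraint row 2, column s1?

Ratio test on column t — row 1: 23/2 = 23/2; row 2: 17/1 = 17. Minimum is 23/2 at row 1 (s1 leaves); pivot element 2.
Divide row 1 by 2; eliminate column t from the other rows.
Row 2 update in column s1: 0 − 1·(1/2) = -1/2.

-1/2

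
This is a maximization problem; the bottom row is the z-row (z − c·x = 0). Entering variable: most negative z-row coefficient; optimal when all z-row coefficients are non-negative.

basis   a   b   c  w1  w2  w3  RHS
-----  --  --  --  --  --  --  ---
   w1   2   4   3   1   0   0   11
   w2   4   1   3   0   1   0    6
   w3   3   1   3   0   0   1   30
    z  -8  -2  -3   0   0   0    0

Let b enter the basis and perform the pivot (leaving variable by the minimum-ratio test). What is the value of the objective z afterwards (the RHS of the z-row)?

11/2

Ratio test on column b — row 1: 11/4 = 11/4; row 2: 6/1 = 6; row 3: 30/1 = 30. Minimum is 11/4 at row 1 (w1 leaves); pivot element 4.
Pivot on row 1; the z-row RHS becomes 0 − (-2)·(11/4) = 11/2.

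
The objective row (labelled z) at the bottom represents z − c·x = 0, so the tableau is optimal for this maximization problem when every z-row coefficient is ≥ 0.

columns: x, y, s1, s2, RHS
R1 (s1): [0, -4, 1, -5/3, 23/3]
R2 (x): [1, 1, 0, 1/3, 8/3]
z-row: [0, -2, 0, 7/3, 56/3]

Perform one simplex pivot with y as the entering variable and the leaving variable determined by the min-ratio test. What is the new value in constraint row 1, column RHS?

55/3

Ratio test on column y — row 1: entry -4 ≤ 0; row 2: (8/3)/1 = 8/3. Minimum is 8/3 at row 2 (x leaves); pivot element 1.
Divide row 2 by 1; eliminate column y from the other rows.
Row 1 update in column RHS: 23/3 − (-4)·(8/3) = 55/3.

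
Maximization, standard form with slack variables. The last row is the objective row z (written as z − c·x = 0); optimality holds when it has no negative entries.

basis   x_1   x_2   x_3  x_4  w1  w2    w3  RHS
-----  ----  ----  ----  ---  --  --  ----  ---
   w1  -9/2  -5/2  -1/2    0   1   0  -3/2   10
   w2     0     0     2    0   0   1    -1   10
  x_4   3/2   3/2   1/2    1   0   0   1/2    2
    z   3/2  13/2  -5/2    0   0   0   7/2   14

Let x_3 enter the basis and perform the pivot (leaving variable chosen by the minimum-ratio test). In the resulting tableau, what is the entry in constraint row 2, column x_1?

-6

Ratio test on column x_3 — row 1: entry -1/2 ≤ 0; row 2: 10/2 = 5; row 3: 2/(1/2) = 4. Minimum is 4 at row 3 (x_4 leaves); pivot element 1/2.
Divide row 3 by 1/2; eliminate column x_3 from the other rows.
Row 2 update in column x_1: 0 − 2·3 = -6.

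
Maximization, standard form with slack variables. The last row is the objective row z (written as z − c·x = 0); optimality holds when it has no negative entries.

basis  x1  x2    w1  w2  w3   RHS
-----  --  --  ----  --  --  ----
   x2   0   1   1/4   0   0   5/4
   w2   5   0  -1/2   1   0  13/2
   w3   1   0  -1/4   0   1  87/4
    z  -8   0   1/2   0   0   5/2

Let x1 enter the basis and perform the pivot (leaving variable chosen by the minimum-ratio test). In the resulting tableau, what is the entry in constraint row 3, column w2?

Ratio test on column x1 — row 1: entry 0 ≤ 0; row 2: (13/2)/5 = 13/10; row 3: (87/4)/1 = 87/4. Minimum is 13/10 at row 2 (w2 leaves); pivot element 5.
Divide row 2 by 5; eliminate column x1 from the other rows.
Row 3 update in column w2: 0 − 1·(1/5) = -1/5.

-1/5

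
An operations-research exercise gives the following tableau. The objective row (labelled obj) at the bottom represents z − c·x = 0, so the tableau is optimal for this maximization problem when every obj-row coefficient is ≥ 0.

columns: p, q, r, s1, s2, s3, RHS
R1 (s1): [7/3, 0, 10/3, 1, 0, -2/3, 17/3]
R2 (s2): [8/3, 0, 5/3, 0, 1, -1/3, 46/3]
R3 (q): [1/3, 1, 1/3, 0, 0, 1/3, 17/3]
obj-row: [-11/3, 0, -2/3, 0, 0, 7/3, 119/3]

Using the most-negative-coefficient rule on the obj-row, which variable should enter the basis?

Negative obj-row entries: p: -11/3, r: -2/3.
The most negative is -11/3 in column p, so p enters.

p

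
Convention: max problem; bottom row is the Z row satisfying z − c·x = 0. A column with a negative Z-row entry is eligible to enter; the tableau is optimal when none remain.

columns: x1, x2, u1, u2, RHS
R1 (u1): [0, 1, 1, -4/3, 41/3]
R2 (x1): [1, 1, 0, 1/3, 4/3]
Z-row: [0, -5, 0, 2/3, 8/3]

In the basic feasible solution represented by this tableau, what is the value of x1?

x1 is basic (row 2); its value is the RHS of that row, 4/3.

4/3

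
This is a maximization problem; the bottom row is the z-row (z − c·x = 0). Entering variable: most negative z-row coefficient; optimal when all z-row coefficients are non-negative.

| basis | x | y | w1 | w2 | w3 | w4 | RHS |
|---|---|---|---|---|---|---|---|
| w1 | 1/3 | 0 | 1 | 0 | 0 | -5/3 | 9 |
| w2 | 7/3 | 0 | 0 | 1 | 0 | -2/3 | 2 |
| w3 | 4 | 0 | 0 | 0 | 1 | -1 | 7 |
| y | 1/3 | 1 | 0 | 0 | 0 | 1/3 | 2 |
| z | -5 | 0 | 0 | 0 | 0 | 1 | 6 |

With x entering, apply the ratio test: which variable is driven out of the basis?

Column x entries and ratios — w1: 9/(1/3) = 27; w2: 2/(7/3) = 6/7; w3: 7/4 = 7/4; y: 2/(1/3) = 6.
Smallest ratio is 6/7 in the row of w2, so w2 leaves.

w2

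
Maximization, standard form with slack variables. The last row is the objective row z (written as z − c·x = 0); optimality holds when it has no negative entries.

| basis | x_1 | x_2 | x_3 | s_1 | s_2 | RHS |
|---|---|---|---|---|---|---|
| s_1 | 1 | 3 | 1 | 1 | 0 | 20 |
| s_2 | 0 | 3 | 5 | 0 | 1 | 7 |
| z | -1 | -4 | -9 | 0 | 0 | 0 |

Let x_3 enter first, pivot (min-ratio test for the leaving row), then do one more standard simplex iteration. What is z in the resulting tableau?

Ratio test on column x_3 — row 1: 20/1 = 20; row 2: 7/5 = 7/5. Minimum is 7/5 at row 2 (s_2 leaves); pivot element 5.
Pivot on row 2; the z-row RHS becomes 0 − (-9)·(7/5) = 63/5.
Next entering variable (most negative z-row entry -1): x_1.
Ratio test on column x_1 — row 1: (93/5)/1 = 93/5; row 2: entry 0 ≤ 0. Minimum is 93/5 at row 1 (s_1 leaves); pivot element 1.
After the second pivot the z-row RHS is 63/5 − (-1)·(93/5) = 156/5.

156/5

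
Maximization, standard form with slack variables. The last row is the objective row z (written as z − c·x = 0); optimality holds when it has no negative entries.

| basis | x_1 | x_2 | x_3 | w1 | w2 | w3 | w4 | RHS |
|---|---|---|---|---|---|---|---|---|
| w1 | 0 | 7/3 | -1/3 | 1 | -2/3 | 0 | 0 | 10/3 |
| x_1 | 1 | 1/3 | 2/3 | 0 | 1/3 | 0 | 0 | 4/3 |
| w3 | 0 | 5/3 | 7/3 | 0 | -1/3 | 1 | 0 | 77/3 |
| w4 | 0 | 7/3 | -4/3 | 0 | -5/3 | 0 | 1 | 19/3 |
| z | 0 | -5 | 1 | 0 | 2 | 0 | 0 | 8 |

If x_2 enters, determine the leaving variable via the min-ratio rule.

Column x_2 entries and ratios — w1: (10/3)/(7/3) = 10/7; x_1: (4/3)/(1/3) = 4; w3: (77/3)/(5/3) = 77/5; w4: (19/3)/(7/3) = 19/7.
Smallest ratio is 10/7 in the row of w1, so w1 leaves.

w1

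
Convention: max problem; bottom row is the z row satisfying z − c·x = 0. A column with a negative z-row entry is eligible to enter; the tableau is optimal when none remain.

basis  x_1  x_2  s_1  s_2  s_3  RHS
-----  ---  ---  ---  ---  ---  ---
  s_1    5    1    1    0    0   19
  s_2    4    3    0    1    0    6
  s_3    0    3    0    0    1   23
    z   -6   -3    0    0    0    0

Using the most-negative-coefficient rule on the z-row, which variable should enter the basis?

x_1

Negative z-row entries: x_1: -6, x_2: -3.
The most negative is -6 in column x_1, so x_1 enters.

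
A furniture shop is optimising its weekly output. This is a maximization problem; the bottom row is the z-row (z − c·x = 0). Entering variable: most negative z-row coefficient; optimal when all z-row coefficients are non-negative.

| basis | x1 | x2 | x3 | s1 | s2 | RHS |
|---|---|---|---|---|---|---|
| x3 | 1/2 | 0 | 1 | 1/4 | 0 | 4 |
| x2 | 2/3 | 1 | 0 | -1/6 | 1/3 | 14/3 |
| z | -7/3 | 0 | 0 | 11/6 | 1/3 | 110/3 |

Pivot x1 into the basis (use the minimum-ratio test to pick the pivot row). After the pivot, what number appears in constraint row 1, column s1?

Ratio test on column x1 — row 1: 4/(1/2) = 8; row 2: (14/3)/(2/3) = 7. Minimum is 7 at row 2 (x2 leaves); pivot element 2/3.
Divide row 2 by 2/3; eliminate column x1 from the other rows.
Row 1 update in column s1: 1/4 − (1/2)·(-1/4) = 3/8.

3/8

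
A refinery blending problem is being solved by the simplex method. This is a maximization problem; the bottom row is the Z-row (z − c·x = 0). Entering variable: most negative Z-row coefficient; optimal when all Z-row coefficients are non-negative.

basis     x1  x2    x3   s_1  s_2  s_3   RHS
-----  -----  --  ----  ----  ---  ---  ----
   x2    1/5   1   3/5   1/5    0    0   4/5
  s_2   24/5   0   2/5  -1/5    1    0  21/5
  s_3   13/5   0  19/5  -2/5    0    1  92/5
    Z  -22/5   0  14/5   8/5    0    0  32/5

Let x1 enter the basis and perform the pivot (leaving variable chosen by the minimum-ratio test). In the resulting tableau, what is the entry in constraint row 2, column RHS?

7/8

Ratio test on column x1 — row 1: (4/5)/(1/5) = 4; row 2: (21/5)/(24/5) = 7/8; row 3: (92/5)/(13/5) = 92/13. Minimum is 7/8 at row 2 (s_2 leaves); pivot element 24/5.
Divide row 2 by 24/5; eliminate column x1 from the other rows.
In the new row 2, the RHS entry is the old entry divided by the pivot: (21/5)/(24/5) = 7/8.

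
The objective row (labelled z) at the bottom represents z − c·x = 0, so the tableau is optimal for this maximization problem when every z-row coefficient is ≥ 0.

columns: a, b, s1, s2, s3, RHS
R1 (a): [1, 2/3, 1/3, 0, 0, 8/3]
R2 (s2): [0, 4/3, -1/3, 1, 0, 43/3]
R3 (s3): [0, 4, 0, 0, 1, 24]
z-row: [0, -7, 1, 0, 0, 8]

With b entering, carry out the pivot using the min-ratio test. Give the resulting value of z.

Ratio test on column b — row 1: (8/3)/(2/3) = 4; row 2: (43/3)/(4/3) = 43/4; row 3: 24/4 = 6. Minimum is 4 at row 1 (a leaves); pivot element 2/3.
Pivot on row 1; the z-row RHS becomes 8 − (-7)·4 = 36.

36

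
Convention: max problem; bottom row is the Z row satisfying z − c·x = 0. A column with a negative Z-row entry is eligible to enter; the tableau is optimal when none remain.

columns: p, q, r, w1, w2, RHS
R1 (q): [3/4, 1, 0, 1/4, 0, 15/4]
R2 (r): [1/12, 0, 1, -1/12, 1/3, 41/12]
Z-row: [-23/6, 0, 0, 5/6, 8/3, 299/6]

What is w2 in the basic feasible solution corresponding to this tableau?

0

w2 is not in the basis, so in the current basic feasible solution w2 = 0.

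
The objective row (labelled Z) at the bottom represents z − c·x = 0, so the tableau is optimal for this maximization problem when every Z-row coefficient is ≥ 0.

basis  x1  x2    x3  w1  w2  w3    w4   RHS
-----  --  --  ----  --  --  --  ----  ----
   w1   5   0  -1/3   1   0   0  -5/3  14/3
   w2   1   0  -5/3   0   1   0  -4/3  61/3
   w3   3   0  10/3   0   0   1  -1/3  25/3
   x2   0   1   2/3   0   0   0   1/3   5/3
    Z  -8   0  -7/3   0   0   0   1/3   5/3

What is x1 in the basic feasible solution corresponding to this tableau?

0

x1 is not in the basis, so in the current basic feasible solution x1 = 0.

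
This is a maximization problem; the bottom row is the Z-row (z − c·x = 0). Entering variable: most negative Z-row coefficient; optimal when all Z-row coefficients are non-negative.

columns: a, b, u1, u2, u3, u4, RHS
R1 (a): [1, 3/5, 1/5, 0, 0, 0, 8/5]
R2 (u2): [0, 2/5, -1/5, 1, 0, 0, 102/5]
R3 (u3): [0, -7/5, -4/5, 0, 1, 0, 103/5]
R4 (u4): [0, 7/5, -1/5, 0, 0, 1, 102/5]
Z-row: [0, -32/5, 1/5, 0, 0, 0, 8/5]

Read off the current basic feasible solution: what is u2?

102/5

u2 is basic (row 2); its value is the RHS of that row, 102/5.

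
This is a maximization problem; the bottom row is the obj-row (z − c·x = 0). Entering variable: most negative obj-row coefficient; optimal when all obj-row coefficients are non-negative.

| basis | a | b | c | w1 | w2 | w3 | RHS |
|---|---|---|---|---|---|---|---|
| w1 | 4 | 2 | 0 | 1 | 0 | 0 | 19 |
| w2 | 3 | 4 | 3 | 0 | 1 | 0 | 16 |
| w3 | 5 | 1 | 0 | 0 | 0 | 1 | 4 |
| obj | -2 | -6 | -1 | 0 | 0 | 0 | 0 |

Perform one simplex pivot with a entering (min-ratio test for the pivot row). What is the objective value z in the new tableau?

8/5

Ratio test on column a — row 1: 19/4 = 19/4; row 2: 16/3 = 16/3; row 3: 4/5 = 4/5. Minimum is 4/5 at row 3 (w3 leaves); pivot element 5.
Pivot on row 3; the obj-row RHS becomes 0 − (-2)·(4/5) = 8/5.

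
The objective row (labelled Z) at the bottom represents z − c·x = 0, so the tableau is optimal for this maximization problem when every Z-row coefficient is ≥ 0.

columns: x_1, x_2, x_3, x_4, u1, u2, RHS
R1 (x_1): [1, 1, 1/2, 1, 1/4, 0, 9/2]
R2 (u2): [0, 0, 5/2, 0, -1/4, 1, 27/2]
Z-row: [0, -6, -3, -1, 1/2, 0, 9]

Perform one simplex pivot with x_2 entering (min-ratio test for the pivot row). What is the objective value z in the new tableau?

36

Ratio test on column x_2 — row 1: (9/2)/1 = 9/2; row 2: entry 0 ≤ 0. Minimum is 9/2 at row 1 (x_1 leaves); pivot element 1.
Pivot on row 1; the Z-row RHS becomes 9 − (-6)·(9/2) = 36.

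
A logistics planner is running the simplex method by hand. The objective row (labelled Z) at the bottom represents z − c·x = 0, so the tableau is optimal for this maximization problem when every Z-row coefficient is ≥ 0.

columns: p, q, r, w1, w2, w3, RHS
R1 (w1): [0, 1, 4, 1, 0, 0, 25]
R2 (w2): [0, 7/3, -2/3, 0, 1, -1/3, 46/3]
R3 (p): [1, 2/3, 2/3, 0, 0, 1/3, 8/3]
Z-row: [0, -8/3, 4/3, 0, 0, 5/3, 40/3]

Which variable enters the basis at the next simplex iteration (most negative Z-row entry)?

Negative Z-row entries: q: -8/3.
The most negative is -8/3 in column q, so q enters.

q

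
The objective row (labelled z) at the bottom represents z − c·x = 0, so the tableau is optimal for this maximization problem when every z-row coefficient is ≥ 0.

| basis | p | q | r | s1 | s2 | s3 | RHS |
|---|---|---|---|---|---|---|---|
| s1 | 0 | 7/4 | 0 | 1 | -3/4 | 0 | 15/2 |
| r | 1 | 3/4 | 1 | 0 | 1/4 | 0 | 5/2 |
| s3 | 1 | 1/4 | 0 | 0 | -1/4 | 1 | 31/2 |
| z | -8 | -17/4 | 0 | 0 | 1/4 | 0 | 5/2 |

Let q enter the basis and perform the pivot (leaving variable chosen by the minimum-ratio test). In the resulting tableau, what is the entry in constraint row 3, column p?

Ratio test on column q — row 1: (15/2)/(7/4) = 30/7; row 2: (5/2)/(3/4) = 10/3; row 3: (31/2)/(1/4) = 62. Minimum is 10/3 at row 2 (r leaves); pivot element 3/4.
Divide row 2 by 3/4; eliminate column q from the other rows.
Row 3 update in column p: 1 − (1/4)·(4/3) = 2/3.

2/3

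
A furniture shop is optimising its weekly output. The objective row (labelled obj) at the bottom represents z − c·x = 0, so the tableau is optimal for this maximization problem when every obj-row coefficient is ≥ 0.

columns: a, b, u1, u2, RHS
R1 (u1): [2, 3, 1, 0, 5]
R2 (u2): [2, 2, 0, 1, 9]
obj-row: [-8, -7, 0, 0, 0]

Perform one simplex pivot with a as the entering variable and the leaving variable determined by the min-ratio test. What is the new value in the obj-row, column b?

Ratio test on column a — row 1: 5/2 = 5/2; row 2: 9/2 = 9/2. Minimum is 5/2 at row 1 (u1 leaves); pivot element 2.
Divide row 1 by 2; eliminate column a from the other rows.
obj-row update in column b: -7 − (-8)·(3/2) = 5.

5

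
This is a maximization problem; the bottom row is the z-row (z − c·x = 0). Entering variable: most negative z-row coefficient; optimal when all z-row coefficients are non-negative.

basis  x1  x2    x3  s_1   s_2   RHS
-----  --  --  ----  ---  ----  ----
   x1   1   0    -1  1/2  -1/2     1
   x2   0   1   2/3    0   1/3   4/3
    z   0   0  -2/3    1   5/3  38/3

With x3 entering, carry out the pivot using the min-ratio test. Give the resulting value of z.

14

Ratio test on column x3 — row 1: entry -1 ≤ 0; row 2: (4/3)/(2/3) = 2. Minimum is 2 at row 2 (x2 leaves); pivot element 2/3.
Pivot on row 2; the z-row RHS becomes 38/3 − (-2/3)·2 = 14.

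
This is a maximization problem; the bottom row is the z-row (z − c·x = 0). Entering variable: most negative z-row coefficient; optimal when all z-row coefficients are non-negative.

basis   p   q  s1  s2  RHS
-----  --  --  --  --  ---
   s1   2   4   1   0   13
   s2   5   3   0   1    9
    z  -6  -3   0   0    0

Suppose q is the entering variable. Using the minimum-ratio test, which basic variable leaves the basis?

Column q entries and ratios — s1: 13/4 = 13/4; s2: 9/3 = 3.
Smallest ratio is 3 in the row of s2, so s2 leaves.

s2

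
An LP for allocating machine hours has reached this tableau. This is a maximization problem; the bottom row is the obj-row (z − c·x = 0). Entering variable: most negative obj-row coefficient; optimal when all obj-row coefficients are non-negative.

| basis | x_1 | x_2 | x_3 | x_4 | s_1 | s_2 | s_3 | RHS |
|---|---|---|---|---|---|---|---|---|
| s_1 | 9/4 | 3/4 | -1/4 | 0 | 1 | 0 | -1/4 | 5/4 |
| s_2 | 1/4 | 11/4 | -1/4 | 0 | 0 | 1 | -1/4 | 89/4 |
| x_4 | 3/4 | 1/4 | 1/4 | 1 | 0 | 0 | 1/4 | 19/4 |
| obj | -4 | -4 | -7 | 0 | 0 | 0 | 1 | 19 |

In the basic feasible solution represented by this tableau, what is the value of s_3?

0

s_3 is not in the basis, so in the current basic feasible solution s_3 = 0.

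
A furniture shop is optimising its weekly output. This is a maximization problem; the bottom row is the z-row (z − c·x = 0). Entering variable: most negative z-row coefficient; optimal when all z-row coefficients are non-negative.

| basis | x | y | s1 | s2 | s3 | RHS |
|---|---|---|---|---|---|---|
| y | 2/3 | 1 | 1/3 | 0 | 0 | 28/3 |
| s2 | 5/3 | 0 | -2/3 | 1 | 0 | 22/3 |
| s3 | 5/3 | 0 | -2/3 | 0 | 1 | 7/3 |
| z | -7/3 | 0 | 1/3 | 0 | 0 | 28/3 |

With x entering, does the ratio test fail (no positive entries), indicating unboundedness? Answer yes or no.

no

Column x has positive entries in row(s) 1, 2, 3, so the ratio test bounds it — not unbounded.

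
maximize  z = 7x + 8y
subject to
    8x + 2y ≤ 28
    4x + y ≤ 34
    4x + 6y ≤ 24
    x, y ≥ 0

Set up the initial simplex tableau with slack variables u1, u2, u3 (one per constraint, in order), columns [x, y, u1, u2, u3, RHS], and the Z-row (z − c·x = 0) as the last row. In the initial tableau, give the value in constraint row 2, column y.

1

Constraint 2 has coefficient 1 on y.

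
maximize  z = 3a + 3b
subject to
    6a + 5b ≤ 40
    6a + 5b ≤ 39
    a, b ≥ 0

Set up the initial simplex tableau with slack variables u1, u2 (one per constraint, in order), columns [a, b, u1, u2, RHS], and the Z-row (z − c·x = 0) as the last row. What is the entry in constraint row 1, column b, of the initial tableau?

Constraint 1 has coefficient 5 on b.

5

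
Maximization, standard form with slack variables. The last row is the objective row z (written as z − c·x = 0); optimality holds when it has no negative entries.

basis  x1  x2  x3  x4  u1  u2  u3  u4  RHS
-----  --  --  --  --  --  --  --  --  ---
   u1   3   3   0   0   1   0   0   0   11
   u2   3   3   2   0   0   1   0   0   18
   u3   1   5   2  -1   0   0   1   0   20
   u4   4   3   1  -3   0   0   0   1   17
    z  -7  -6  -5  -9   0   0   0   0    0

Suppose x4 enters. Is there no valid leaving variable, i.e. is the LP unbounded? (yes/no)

Every constraint-row entry in column x4 is ≤ 0, so increasing x4 is unbounded.

yes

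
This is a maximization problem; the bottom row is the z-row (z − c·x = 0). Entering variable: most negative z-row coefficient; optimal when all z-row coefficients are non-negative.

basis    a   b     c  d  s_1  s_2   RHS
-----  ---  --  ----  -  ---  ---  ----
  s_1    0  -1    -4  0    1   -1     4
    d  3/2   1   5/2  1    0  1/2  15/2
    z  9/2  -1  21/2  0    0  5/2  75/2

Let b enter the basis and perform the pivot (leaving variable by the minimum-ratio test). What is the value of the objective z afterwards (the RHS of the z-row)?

45

Ratio test on column b — row 1: entry -1 ≤ 0; row 2: (15/2)/1 = 15/2. Minimum is 15/2 at row 2 (d leaves); pivot element 1.
Pivot on row 2; the z-row RHS becomes 75/2 − (-1)·(15/2) = 45.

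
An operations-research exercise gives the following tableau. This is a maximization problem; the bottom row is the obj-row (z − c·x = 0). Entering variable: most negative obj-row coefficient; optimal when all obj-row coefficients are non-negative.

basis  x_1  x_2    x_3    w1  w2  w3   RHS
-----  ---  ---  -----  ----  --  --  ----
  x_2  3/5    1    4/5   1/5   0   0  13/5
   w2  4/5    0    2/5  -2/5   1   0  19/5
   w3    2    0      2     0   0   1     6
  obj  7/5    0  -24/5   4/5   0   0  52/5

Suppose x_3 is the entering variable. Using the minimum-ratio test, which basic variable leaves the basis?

Column x_3 entries and ratios — x_2: (13/5)/(4/5) = 13/4; w2: (19/5)/(2/5) = 19/2; w3: 6/2 = 3.
Smallest ratio is 3 in the row of w3, so w3 leaves.

w3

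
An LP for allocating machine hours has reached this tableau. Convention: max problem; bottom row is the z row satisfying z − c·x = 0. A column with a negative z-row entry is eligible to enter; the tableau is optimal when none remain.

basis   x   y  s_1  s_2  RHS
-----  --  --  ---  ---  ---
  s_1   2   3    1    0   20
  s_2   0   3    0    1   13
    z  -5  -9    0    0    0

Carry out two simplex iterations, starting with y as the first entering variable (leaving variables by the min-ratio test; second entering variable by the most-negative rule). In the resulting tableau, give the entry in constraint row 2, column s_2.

1/3

Ratio test on column y — row 1: 20/3 = 20/3; row 2: 13/3 = 13/3. Minimum is 13/3 at row 2 (s_2 leaves); pivot element 3.
Divide row 2 by 3; eliminate column y from the other rows.
Second iteration: most negative z-row entry is -5 in column x, so x enters.
Ratio test on column x — row 1: 7/2 = 7/2; row 2: entry 0 ≤ 0. Minimum is 7/2 at row 1 (s_1 leaves); pivot element 2.
Divide row 1 by 2; eliminate column x from the other rows.
After both pivots, the entry at constraint row 2, column s_2 is 1/3.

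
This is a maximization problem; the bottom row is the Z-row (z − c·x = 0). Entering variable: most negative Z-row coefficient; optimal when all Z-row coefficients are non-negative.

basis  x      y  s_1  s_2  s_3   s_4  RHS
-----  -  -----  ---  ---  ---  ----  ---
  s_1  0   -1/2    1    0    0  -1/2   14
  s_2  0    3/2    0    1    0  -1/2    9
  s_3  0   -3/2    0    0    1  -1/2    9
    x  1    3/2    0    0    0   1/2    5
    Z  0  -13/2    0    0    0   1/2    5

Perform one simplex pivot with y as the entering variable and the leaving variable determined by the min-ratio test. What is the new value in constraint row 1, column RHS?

47/3

Ratio test on column y — row 1: entry -1/2 ≤ 0; row 2: 9/(3/2) = 6; row 3: entry -3/2 ≤ 0; row 4: 5/(3/2) = 10/3. Minimum is 10/3 at row 4 (x leaves); pivot element 3/2.
Divide row 4 by 3/2; eliminate column y from the other rows.
Row 1 update in column RHS: 14 − (-1/2)·(10/3) = 47/3.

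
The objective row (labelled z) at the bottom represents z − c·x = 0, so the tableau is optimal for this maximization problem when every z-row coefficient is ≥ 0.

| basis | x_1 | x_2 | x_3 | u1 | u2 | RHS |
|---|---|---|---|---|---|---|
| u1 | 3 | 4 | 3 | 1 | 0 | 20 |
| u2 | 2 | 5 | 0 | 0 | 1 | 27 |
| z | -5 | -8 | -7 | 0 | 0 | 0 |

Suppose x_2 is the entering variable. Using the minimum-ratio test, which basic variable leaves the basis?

Column x_2 entries and ratios — u1: 20/4 = 5; u2: 27/5 = 27/5.
Smallest ratio is 5 in the row of u1, so u1 leaves.

u1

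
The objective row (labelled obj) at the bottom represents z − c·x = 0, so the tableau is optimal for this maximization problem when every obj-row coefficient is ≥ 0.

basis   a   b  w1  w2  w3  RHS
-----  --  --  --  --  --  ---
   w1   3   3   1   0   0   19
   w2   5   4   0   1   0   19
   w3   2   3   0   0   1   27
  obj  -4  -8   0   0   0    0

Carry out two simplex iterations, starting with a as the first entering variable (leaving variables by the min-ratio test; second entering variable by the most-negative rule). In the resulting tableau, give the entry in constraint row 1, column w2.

Ratio test on column a — row 1: 19/3 = 19/3; row 2: 19/5 = 19/5; row 3: 27/2 = 27/2. Minimum is 19/5 at row 2 (w2 leaves); pivot element 5.
Divide row 2 by 5; eliminate column a from the other rows.
Second iteration: most negative obj-row entry is -24/5 in column b, so b enters.
Ratio test on column b — row 1: (38/5)/(3/5) = 38/3; row 2: (19/5)/(4/5) = 19/4; row 3: (97/5)/(7/5) = 97/7. Minimum is 19/4 at row 2 (a leaves); pivot element 4/5.
Divide row 2 by 4/5; eliminate column b from the other rows.
After both pivots, the entry at constraint row 1, column w2 is -3/4.

-3/4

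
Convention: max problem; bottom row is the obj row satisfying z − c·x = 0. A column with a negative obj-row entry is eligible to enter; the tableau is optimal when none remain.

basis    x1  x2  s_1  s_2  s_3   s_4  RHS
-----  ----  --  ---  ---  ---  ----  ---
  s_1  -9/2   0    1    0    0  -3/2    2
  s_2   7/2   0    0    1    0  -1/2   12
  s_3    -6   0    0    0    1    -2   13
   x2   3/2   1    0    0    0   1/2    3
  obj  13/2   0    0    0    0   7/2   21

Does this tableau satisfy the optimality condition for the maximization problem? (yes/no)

yes

Every obj-row coefficient is ≥ 0, so the tableau is optimal.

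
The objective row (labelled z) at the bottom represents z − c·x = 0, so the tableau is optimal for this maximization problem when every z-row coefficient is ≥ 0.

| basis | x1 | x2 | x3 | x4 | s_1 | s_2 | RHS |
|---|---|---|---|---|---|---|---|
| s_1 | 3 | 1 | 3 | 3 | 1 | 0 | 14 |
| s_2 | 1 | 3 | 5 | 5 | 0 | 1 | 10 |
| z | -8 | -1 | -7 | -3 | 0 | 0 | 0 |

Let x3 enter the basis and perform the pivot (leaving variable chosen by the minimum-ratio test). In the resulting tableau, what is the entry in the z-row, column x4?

Ratio test on column x3 — row 1: 14/3 = 14/3; row 2: 10/5 = 2. Minimum is 2 at row 2 (s_2 leaves); pivot element 5.
Divide row 2 by 5; eliminate column x3 from the other rows.
z-row update in column x4: -3 − (-7)·1 = 4.

4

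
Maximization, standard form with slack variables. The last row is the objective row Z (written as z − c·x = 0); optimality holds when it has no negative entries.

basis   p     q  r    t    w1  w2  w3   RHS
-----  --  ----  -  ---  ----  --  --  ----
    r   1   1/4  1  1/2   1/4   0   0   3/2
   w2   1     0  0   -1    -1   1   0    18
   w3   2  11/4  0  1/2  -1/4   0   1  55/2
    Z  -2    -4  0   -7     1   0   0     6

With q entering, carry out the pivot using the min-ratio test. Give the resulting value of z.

Ratio test on column q — row 1: (3/2)/(1/4) = 6; row 2: entry 0 ≤ 0; row 3: (55/2)/(11/4) = 10. Minimum is 6 at row 1 (r leaves); pivot element 1/4.
Pivot on row 1; the Z-row RHS becomes 6 − (-4)·6 = 30.

30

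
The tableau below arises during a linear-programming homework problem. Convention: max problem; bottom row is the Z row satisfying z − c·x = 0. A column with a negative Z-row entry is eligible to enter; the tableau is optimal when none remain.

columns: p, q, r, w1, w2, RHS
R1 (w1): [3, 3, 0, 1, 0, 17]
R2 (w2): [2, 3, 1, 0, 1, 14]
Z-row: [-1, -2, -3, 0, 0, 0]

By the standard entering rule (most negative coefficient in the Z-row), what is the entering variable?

Negative Z-row entries: p: -1, q: -2, r: -3.
The most negative is -3 in column r, so r enters.

r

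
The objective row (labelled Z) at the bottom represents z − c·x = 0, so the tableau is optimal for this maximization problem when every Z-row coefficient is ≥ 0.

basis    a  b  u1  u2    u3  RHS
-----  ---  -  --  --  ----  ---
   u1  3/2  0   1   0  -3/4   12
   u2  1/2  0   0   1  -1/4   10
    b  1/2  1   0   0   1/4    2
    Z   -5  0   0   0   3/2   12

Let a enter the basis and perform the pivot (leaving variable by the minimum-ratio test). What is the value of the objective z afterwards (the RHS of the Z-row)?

32

Ratio test on column a — row 1: 12/(3/2) = 8; row 2: 10/(1/2) = 20; row 3: 2/(1/2) = 4. Minimum is 4 at row 3 (b leaves); pivot element 1/2.
Pivot on row 3; the Z-row RHS becomes 12 − (-5)·4 = 32.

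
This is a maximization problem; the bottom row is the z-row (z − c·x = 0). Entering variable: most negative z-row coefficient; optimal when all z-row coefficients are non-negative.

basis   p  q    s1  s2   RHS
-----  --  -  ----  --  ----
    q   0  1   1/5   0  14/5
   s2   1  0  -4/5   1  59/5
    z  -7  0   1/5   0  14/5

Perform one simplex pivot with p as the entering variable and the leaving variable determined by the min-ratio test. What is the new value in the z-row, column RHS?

Ratio test on column p — row 1: entry 0 ≤ 0; row 2: (59/5)/1 = 59/5. Minimum is 59/5 at row 2 (s2 leaves); pivot element 1.
Divide row 2 by 1; eliminate column p from the other rows.
z-row update in column RHS: 14/5 − (-7)·(59/5) = 427/5.

427/5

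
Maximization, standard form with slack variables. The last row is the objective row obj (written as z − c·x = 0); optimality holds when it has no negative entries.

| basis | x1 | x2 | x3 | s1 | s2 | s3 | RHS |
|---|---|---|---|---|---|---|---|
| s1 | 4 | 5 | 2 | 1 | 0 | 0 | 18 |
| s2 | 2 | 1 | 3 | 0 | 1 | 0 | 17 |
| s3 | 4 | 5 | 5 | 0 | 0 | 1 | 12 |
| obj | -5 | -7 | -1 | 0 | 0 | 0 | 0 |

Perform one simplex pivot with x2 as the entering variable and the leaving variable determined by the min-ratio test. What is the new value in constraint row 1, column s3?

-1

Ratio test on column x2 — row 1: 18/5 = 18/5; row 2: 17/1 = 17; row 3: 12/5 = 12/5. Minimum is 12/5 at row 3 (s3 leaves); pivot element 5.
Divide row 3 by 5; eliminate column x2 from the other rows.
Row 1 update in column s3: 0 − 5·(1/5) = -1.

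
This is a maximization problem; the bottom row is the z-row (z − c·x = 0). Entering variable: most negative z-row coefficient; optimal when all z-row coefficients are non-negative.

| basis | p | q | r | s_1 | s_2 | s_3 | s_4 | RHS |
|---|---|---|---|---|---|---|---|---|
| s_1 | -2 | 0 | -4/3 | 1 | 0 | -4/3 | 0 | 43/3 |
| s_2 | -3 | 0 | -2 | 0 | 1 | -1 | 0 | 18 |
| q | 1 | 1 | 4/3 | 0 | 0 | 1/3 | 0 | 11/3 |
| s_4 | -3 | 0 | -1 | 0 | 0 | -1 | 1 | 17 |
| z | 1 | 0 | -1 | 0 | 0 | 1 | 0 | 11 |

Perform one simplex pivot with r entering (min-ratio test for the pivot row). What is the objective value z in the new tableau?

Ratio test on column r — row 1: entry -4/3 ≤ 0; row 2: entry -2 ≤ 0; row 3: (11/3)/(4/3) = 11/4; row 4: entry -1 ≤ 0. Minimum is 11/4 at row 3 (q leaves); pivot element 4/3.
Pivot on row 3; the z-row RHS becomes 11 − (-1)·(11/4) = 55/4.

55/4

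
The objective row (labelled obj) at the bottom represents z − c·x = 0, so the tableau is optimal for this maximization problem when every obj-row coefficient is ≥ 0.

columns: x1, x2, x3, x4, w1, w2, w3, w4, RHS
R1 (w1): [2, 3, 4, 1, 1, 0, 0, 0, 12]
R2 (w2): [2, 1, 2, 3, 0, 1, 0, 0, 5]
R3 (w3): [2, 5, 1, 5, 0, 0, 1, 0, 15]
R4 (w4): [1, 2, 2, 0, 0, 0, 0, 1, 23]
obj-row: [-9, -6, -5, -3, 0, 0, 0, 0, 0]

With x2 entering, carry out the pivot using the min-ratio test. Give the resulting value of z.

Ratio test on column x2 — row 1: 12/3 = 4; row 2: 5/1 = 5; row 3: 15/5 = 3; row 4: 23/2 = 23/2. Minimum is 3 at row 3 (w3 leaves); pivot element 5.
Pivot on row 3; the obj-row RHS becomes 0 − (-6)·3 = 18.

18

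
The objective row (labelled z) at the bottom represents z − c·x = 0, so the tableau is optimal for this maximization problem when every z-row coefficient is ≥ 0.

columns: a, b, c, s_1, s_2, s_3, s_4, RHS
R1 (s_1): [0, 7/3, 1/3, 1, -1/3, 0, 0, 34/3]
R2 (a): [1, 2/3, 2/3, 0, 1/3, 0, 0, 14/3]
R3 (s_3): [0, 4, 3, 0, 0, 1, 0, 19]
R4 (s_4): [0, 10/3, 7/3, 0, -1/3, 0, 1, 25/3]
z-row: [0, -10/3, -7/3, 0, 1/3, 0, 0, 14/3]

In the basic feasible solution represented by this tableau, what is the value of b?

0

b is not in the basis, so in the current basic feasible solution b = 0.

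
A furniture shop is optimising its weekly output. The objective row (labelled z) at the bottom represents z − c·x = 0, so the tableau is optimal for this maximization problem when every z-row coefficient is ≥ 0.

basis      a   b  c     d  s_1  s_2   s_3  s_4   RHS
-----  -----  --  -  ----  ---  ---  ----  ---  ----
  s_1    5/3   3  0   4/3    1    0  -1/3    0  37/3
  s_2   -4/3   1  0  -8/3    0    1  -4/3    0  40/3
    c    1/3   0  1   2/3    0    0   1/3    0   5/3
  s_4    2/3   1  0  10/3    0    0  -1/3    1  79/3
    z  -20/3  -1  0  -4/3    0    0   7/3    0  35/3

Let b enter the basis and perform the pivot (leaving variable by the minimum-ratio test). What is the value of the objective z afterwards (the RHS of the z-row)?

142/9

Ratio test on column b — row 1: (37/3)/3 = 37/9; row 2: (40/3)/1 = 40/3; row 3: entry 0 ≤ 0; row 4: (79/3)/1 = 79/3. Minimum is 37/9 at row 1 (s_1 leaves); pivot element 3.
Pivot on row 1; the z-row RHS becomes 35/3 − (-1)·(37/9) = 142/9.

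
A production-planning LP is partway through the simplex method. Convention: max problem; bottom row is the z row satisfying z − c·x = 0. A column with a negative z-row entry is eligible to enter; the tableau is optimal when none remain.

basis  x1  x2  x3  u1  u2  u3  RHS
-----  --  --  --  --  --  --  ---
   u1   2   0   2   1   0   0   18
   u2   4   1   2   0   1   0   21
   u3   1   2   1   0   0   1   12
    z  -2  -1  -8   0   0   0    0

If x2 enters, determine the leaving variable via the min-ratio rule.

Column x2 entries and ratios — u1: 0 ≤ 0, skip; u2: 21/1 = 21; u3: 12/2 = 6.
Smallest ratio is 6 in the row of u3, so u3 leaves.

u3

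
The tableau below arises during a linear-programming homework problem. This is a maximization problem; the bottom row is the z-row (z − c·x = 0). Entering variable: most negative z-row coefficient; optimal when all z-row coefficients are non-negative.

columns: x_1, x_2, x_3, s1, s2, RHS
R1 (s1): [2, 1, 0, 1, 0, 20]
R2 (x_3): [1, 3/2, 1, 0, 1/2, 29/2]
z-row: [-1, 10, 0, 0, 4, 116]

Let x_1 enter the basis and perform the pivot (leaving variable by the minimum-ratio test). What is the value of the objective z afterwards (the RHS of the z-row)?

126

Ratio test on column x_1 — row 1: 20/2 = 10; row 2: (29/2)/1 = 29/2. Minimum is 10 at row 1 (s1 leaves); pivot element 2.
Pivot on row 1; the z-row RHS becomes 116 − (-1)·10 = 126.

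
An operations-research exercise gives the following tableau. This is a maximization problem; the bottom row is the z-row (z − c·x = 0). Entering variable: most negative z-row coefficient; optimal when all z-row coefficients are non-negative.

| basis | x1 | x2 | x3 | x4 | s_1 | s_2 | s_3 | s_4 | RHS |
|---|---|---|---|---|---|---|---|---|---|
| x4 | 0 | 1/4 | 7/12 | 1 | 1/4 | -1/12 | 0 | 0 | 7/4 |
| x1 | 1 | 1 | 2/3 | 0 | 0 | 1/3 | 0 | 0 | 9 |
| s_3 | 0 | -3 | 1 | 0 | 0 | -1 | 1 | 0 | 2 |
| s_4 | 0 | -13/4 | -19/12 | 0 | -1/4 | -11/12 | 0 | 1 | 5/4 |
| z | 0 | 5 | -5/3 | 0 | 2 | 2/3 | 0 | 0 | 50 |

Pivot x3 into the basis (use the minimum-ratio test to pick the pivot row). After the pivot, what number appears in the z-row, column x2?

Ratio test on column x3 — row 1: (7/4)/(7/12) = 3; row 2: 9/(2/3) = 27/2; row 3: 2/1 = 2; row 4: entry -19/12 ≤ 0. Minimum is 2 at row 3 (s_3 leaves); pivot element 1.
Divide row 3 by 1; eliminate column x3 from the other rows.
z-row update in column x2: 5 − (-5/3)·(-3) = 0.

0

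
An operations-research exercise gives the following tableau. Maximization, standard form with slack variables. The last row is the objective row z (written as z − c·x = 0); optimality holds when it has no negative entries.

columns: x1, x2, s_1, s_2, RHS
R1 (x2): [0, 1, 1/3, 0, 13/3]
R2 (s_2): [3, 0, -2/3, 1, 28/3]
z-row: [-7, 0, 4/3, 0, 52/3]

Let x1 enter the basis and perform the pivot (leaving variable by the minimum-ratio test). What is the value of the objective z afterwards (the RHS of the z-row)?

Ratio test on column x1 — row 1: entry 0 ≤ 0; row 2: (28/3)/3 = 28/9. Minimum is 28/9 at row 2 (s_2 leaves); pivot element 3.
Pivot on row 2; the z-row RHS becomes 52/3 − (-7)·(28/9) = 352/9.

352/9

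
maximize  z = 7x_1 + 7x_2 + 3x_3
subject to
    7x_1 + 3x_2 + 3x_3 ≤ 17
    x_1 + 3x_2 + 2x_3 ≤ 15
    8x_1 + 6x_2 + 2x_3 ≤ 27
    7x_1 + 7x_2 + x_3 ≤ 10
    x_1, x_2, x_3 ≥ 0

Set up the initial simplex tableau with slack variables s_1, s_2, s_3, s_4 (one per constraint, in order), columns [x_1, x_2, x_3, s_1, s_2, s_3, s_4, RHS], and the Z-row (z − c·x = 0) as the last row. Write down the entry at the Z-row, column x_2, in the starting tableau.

-7

The Z-row carries the negated objective coefficients: the x_2 entry is -7.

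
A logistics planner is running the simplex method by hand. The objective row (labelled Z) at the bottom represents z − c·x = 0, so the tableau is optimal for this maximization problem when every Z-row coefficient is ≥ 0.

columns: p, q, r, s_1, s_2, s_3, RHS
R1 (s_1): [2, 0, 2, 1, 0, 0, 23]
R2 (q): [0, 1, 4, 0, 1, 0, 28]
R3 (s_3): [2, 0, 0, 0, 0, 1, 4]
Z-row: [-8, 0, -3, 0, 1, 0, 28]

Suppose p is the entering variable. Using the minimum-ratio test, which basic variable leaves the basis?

Column p entries and ratios — s_1: 23/2 = 23/2; q: 0 ≤ 0, skip; s_3: 4/2 = 2.
Smallest ratio is 2 in the row of s_3, so s_3 leaves.

s_3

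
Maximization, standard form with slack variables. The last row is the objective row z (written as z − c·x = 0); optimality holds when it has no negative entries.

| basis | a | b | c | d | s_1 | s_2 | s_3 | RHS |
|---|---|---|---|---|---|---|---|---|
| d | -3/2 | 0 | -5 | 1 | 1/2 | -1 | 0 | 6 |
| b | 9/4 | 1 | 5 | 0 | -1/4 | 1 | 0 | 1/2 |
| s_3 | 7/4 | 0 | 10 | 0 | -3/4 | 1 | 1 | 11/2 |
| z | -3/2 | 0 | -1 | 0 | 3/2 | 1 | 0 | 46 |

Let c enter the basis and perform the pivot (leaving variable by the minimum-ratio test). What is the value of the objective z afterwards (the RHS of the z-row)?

Ratio test on column c — row 1: entry -5 ≤ 0; row 2: (1/2)/5 = 1/10; row 3: (11/2)/10 = 11/20. Minimum is 1/10 at row 2 (b leaves); pivot element 5.
Pivot on row 2; the z-row RHS becomes 46 − (-1)·(1/10) = 461/10.

461/10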